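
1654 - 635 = 1019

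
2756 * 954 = 2629224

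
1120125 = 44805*25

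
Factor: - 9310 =-2^1*5^1 *7^2 * 19^1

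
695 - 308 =387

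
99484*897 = 89237148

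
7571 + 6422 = 13993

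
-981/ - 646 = 1 + 335/646  =  1.52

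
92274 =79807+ 12467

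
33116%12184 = 8748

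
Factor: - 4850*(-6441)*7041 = 219952742850 = 2^1 * 3^2*5^2*19^1*97^1*113^1*2347^1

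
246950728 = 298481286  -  51530558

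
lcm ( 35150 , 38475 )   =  2847150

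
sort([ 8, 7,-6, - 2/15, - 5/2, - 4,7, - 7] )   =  [- 7,-6,  -  4, - 5/2, - 2/15, 7, 7, 8] 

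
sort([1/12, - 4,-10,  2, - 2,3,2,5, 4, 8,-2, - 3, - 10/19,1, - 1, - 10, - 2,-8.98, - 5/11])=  [  -  10, - 10, - 8.98, - 4, - 3, - 2, - 2, - 2, - 1, - 10/19,-5/11, 1/12, 1, 2,2,3,4,5, 8 ]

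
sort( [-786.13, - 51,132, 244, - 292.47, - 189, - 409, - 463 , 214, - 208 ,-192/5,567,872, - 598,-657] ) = [ - 786.13, - 657, - 598,-463, - 409,-292.47, - 208 , - 189,-51,- 192/5, 132, 214,  244,567, 872] 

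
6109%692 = 573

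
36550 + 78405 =114955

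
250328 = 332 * 754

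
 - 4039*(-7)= 28273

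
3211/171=169/9 = 18.78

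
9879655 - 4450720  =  5428935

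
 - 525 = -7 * 75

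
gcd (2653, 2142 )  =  7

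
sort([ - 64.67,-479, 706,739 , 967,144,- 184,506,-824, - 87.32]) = [-824, - 479, - 184, - 87.32, - 64.67,144, 506  ,  706, 739,  967]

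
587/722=587/722 = 0.81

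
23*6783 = 156009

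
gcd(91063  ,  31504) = 1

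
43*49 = 2107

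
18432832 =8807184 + 9625648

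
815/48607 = 815/48607 = 0.02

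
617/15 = 617/15=41.13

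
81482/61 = 81482/61 = 1335.77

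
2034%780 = 474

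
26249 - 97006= -70757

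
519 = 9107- 8588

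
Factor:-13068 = -2^2*3^3*11^2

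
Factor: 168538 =2^1* 17^1*4957^1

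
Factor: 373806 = 2^1*3^2*19^1*1093^1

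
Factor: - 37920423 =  - 3^1*12640141^1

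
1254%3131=1254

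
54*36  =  1944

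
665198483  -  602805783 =62392700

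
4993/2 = 4993/2 = 2496.50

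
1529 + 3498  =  5027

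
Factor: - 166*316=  - 52456 = - 2^3*79^1*83^1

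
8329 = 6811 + 1518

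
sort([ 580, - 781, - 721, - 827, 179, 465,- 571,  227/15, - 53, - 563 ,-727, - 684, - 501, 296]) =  [ - 827 , - 781, - 727, - 721, - 684, - 571, - 563, - 501 , - 53,227/15,  179 , 296, 465, 580 ]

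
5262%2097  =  1068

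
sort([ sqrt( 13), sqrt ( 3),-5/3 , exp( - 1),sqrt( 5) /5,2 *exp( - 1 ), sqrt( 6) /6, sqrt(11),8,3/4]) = [- 5/3,exp ( - 1 ), sqrt(6 )/6,sqrt( 5) /5,2* exp(-1 ),  3/4  ,  sqrt( 3 ), sqrt(11), sqrt( 13),8]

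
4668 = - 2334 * ( - 2)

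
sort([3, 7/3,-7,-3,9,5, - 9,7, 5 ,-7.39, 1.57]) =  [-9,-7.39, - 7 , - 3, 1.57,7/3, 3,5,  5,7,9] 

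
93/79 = 93/79 = 1.18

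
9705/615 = 15 + 32/41 = 15.78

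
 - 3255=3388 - 6643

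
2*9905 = 19810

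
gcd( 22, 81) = 1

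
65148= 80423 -15275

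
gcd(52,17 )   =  1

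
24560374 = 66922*367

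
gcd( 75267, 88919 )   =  1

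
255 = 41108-40853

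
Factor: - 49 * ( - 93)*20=91140 =2^2*3^1*5^1*7^2*31^1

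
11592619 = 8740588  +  2852031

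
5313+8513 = 13826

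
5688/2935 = 1 + 2753/2935 = 1.94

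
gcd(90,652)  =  2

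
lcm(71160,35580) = 71160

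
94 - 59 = 35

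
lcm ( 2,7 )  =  14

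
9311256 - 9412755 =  - 101499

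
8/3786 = 4/1893 = 0.00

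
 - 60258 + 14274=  - 45984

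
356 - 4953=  - 4597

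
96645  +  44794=141439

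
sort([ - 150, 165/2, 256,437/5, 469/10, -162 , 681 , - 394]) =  [-394,-162, -150, 469/10, 165/2,437/5, 256, 681 ]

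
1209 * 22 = 26598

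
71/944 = 71/944 =0.08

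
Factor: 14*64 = 2^7*7^1 = 896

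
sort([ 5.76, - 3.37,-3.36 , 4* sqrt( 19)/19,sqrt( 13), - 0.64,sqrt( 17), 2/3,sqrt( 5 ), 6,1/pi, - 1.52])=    [-3.37,-3.36, -1.52, - 0.64,1/pi , 2/3, 4*sqrt( 19) /19, sqrt( 5), sqrt ( 13),sqrt( 17 ), 5.76,6] 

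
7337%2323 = 368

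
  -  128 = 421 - 549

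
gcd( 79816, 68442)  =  22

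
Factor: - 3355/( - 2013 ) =5/3 = 3^(-1) * 5^1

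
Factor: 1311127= 1311127^1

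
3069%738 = 117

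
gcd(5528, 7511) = 1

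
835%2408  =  835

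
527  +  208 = 735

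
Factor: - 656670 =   -  2^1*3^1*5^1*7^1*53^1*59^1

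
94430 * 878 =82909540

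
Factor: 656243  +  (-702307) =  - 46064 = -2^4*2879^1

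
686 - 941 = - 255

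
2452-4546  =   - 2094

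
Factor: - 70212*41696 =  - 2^7*3^1*1303^1 * 5851^1 = - 2927559552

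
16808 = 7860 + 8948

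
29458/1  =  29458 = 29458.00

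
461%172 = 117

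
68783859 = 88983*773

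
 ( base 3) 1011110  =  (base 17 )2fg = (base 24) 1B9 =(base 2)1101010001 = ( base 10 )849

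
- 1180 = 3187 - 4367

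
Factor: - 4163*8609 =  - 35839267 = - 23^1*181^1*8609^1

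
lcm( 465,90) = 2790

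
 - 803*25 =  - 20075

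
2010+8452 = 10462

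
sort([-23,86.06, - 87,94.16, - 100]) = [ - 100 , - 87 , -23, 86.06,  94.16 ] 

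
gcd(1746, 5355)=9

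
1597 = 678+919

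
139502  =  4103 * 34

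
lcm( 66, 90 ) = 990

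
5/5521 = 5/5521 = 0.00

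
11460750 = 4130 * 2775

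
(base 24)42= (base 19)53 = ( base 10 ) 98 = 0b1100010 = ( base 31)35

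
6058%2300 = 1458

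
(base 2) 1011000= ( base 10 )88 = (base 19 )4C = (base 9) 107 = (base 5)323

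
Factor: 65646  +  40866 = 2^4*3^1*7^1*317^1 = 106512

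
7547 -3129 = 4418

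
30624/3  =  10208 = 10208.00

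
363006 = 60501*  6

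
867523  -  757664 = 109859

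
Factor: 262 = 2^1*131^1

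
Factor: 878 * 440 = 386320  =  2^4*5^1 * 11^1 * 439^1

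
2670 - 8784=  - 6114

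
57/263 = 57/263 =0.22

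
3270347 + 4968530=8238877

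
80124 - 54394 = 25730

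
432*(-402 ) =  - 173664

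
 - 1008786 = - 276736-732050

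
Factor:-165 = -3^1*5^1*11^1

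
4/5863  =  4/5863  =  0.00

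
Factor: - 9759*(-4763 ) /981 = 15494039/327= 3^ ( - 1 )*11^1 *109^( - 1 )* 433^1*3253^1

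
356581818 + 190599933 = 547181751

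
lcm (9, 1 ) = 9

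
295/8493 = 295/8493 = 0.03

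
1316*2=2632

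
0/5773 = 0 = 0.00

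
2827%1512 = 1315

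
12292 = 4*3073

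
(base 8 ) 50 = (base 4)220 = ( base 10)40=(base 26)1E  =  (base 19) 22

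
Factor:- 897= - 3^1*13^1*23^1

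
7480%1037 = 221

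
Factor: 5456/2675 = 2^4 * 5^( - 2)*11^1 * 31^1 *107^( - 1)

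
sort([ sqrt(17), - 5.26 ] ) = [ - 5.26, sqrt( 17) ] 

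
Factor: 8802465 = 3^1*5^1*7^1 * 83833^1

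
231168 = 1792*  129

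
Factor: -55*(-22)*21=2^1*3^1*5^1*7^1*11^2 = 25410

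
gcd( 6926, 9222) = 2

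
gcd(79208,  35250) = 2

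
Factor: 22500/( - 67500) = -3^( - 1) =- 1/3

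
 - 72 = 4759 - 4831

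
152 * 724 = 110048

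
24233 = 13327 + 10906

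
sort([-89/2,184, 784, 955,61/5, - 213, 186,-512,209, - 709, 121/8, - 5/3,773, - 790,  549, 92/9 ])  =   [ -790 , - 709, - 512,  -  213,-89/2, - 5/3, 92/9,61/5, 121/8,184,186, 209, 549, 773, 784, 955]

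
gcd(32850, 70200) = 450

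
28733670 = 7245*3966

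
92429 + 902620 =995049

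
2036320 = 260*7832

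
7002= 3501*2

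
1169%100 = 69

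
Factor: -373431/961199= - 3^1 * 149^( - 1)*6451^(-1)*124477^1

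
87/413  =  87/413 = 0.21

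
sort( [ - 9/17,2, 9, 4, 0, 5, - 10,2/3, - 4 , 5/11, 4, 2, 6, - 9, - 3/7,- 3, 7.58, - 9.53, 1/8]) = [ - 10,-9.53 , -9, - 4 , - 3,-9/17, - 3/7, 0, 1/8 , 5/11,2/3, 2, 2,4,4, 5, 6, 7.58, 9 ] 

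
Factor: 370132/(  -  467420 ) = -92533/116855 = - 5^( - 1)*7^1*13219^1 * 23371^(-1)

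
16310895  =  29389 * 555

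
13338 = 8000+5338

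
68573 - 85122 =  - 16549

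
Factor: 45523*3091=140711593 = 11^1*281^1*45523^1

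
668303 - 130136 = 538167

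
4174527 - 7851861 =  - 3677334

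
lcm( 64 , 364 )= 5824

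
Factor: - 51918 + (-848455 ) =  - 691^1* 1303^1 =- 900373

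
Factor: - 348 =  - 2^2*3^1*29^1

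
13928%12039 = 1889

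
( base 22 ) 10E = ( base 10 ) 498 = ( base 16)1f2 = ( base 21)12f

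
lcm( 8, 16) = 16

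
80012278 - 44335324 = 35676954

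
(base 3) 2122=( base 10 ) 71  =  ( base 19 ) 3E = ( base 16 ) 47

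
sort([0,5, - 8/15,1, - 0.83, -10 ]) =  [ - 10, - 0.83,  -  8/15,0,1,5]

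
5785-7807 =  - 2022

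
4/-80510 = - 1 + 40253/40255 = - 0.00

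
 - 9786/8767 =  - 2+7748/8767 = - 1.12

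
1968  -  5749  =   - 3781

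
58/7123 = 58/7123= 0.01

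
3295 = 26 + 3269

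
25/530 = 5/106 =0.05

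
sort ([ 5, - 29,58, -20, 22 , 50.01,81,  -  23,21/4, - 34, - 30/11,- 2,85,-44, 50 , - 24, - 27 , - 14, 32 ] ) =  [ - 44 , - 34, - 29, - 27, - 24,-23, - 20 ,  -  14,  -  30/11, - 2, 5, 21/4, 22,32,50 , 50.01, 58, 81,  85] 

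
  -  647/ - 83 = 7 + 66/83 = 7.80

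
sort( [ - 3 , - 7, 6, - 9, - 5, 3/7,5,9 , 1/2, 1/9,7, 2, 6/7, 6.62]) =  [ - 9 ,-7, - 5, - 3,1/9, 3/7,1/2, 6/7,2,5, 6,6.62,7,  9] 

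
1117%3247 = 1117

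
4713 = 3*1571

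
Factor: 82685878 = 2^1*11^1*47^1*79967^1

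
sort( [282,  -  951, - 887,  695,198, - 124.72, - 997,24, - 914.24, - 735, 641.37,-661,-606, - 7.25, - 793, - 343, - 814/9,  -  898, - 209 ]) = [ - 997, - 951 , -914.24,-898 , - 887, - 793,  -  735, - 661,-606,-343 , - 209,-124.72, - 814/9, - 7.25, 24 , 198, 282, 641.37, 695]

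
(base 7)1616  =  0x28A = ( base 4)22022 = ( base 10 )650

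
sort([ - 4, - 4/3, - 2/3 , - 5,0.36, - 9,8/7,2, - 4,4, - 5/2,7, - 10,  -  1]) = [ - 10, - 9, - 5, - 4, - 4, - 5/2,-4/3 ,-1, - 2/3,0.36,8/7,2, 4, 7]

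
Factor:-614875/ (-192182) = 2^ ( - 1 ) *5^3*307^ (-1)*313^ (-1)*4919^1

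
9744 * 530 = 5164320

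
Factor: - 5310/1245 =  - 354/83 = - 2^1*3^1*59^1*83^(-1 )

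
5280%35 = 30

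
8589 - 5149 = 3440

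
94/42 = 47/21 =2.24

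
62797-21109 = 41688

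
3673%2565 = 1108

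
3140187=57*55091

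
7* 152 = 1064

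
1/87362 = 1/87362 = 0.00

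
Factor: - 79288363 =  - 7^1*11^1*197^1*5227^1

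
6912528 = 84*82292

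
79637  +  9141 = 88778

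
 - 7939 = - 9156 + 1217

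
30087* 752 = 22625424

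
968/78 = 12 + 16/39=12.41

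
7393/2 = 3696+1/2 = 3696.50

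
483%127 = 102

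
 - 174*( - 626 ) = 108924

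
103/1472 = 103/1472=0.07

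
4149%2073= 3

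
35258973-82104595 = - 46845622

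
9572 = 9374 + 198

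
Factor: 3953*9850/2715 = 2^1*3^( - 1)*5^1*59^1*67^1*181^ (  -  1)*197^1 = 7787410/543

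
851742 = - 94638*(-9)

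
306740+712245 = 1018985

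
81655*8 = 653240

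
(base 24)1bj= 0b1101011011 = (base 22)1h1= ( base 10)859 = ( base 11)711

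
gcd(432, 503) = 1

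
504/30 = 16 + 4/5  =  16.80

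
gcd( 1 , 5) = 1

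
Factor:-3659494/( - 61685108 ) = 1829747/30842554 = 2^( - 1)*1829747^1*15421277^( - 1)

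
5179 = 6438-1259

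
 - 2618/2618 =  - 1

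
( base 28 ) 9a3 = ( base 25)bie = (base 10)7339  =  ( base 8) 16253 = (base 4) 1302223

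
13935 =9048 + 4887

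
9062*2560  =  23198720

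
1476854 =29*50926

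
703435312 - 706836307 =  - 3400995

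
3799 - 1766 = 2033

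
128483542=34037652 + 94445890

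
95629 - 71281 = 24348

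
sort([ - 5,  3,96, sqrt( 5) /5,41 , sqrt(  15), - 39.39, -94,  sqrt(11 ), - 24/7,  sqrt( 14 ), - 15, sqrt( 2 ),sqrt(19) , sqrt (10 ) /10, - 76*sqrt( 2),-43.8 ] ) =[ - 76*sqrt( 2),- 94,-43.8,  -  39.39, -15,- 5,-24/7,sqrt( 10 )/10,  sqrt ( 5) /5,  sqrt( 2 ),3 , sqrt(11 ),sqrt( 14 ),sqrt(15),sqrt(19),41,96] 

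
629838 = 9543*66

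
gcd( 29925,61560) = 855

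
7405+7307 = 14712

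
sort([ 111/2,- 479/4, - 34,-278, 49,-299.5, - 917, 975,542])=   [ - 917 , - 299.5,  -  278, - 479/4, - 34, 49, 111/2, 542, 975]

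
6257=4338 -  - 1919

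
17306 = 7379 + 9927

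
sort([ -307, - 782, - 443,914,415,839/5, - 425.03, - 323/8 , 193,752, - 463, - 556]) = [ - 782,  -  556, - 463, - 443, -425.03, - 307, - 323/8, 839/5 , 193,415,752 , 914 ] 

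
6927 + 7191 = 14118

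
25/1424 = 25/1424 = 0.02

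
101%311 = 101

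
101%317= 101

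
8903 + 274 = 9177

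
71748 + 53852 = 125600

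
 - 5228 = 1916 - 7144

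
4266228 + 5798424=10064652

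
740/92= 8+1/23 = 8.04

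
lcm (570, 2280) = 2280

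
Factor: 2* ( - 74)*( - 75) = 11100 = 2^2*3^1*5^2*37^1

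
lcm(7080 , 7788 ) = 77880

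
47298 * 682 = 32257236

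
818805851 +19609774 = 838415625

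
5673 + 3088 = 8761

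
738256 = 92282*8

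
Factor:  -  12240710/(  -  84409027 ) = 2^1 * 5^1*37^1*33083^1*84409027^( - 1 )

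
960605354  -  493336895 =467268459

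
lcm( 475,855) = 4275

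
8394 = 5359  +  3035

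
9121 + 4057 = 13178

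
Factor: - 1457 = - 31^1*47^1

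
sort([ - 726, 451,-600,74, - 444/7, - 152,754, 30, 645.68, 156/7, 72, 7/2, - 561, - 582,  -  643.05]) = [-726, - 643.05, - 600, - 582, - 561, - 152, - 444/7, 7/2, 156/7, 30, 72, 74,451, 645.68, 754]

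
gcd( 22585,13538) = 1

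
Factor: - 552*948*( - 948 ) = 496084608 = 2^7*3^3 * 23^1*79^2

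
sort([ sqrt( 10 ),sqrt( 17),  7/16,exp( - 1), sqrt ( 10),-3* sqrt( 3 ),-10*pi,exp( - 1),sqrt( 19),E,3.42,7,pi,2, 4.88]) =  [ -10*pi,-3 * sqrt(3),exp( - 1 ), exp( - 1),7/16, 2,E,  pi, sqrt( 10 ), sqrt( 10), 3.42,sqrt ( 17),sqrt( 19),4.88,7]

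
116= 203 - 87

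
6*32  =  192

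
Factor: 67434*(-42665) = -2^1*3^1*5^1 * 7^1*23^1*53^1*  11239^1=-2877071610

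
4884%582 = 228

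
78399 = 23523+54876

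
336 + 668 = 1004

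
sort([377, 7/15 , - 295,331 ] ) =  [ - 295,7/15,331,377] 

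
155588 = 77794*2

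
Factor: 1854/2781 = 2/3 = 2^1*3^( - 1) 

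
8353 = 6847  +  1506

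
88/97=88/97 = 0.91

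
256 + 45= 301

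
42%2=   0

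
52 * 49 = 2548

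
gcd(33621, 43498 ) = 7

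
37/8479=37/8479 =0.00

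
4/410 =2/205 = 0.01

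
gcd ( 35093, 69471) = 1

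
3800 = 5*760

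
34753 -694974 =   -  660221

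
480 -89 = 391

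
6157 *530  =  3263210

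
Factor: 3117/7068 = 1039/2356 = 2^( - 2)*19^( - 1 )*31^( - 1 )*1039^1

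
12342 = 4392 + 7950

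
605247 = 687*881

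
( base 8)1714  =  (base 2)1111001100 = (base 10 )972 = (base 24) 1GC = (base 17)363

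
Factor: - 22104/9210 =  - 2^2*3^1*5^( - 1)=- 12/5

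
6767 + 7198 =13965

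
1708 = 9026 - 7318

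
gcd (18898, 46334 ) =2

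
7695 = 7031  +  664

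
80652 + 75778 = 156430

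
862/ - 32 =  - 27 + 1/16 =- 26.94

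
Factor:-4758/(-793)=2^1*3^1 = 6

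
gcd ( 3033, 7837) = 1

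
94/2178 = 47/1089 = 0.04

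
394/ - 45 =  - 394/45 = -8.76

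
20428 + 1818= 22246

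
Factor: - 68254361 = -7^1*9750623^1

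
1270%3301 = 1270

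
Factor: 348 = 2^2*3^1*29^1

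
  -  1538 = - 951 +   -  587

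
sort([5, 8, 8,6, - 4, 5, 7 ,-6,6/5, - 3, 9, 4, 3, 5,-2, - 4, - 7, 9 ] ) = [ - 7, - 6,-4, -4, - 3, - 2,6/5,3, 4, 5, 5,  5, 6, 7, 8, 8, 9, 9]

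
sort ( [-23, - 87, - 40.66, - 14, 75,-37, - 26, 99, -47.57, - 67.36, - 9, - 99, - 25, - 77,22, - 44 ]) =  [ - 99,-87, - 77, - 67.36, - 47.57, - 44, - 40.66,  -  37, - 26, -25,-23, - 14 ,-9, 22 , 75 , 99] 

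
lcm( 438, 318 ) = 23214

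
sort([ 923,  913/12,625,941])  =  [ 913/12, 625 , 923,941]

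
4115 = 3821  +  294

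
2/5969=2/5969=0.00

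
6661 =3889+2772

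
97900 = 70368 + 27532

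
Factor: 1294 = 2^1*647^1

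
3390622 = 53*63974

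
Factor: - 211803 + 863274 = 651471 = 3^1*217157^1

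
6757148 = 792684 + 5964464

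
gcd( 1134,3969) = 567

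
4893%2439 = 15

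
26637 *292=7778004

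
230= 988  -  758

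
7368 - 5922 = 1446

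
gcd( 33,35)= 1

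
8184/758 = 10+302/379 = 10.80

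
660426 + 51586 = 712012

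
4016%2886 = 1130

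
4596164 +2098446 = 6694610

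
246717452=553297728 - 306580276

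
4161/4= 1040 + 1/4 = 1040.25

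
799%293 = 213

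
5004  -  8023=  - 3019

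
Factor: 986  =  2^1*17^1*29^1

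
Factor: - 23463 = - 3^3*11^1*79^1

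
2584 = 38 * 68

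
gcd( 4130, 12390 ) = 4130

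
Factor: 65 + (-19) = 2^1*23^1 = 46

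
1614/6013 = 1614/6013 = 0.27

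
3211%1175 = 861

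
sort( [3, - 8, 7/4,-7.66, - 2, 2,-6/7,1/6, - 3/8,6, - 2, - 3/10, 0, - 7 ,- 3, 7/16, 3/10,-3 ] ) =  [ - 8, - 7.66, - 7, - 3, - 3, - 2,-2,-6/7,-3/8,- 3/10, 0, 1/6, 3/10,7/16 , 7/4,2, 3,  6]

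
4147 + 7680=11827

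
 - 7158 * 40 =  - 286320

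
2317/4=579 + 1/4 =579.25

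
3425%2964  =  461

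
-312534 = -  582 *537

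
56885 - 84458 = -27573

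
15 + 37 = 52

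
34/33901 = 34/33901 = 0.00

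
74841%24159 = 2364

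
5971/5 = 1194 + 1/5  =  1194.20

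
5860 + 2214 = 8074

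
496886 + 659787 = 1156673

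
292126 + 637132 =929258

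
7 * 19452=136164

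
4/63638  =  2/31819 = 0.00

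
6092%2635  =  822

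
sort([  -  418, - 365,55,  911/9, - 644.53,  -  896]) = [ - 896  , - 644.53,-418, - 365,55,911/9 ]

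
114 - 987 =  - 873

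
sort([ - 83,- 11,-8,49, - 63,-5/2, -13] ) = [  -  83 , - 63,-13, -11,-8, - 5/2 , 49 ] 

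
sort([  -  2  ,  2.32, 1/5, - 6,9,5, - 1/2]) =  [  -  6 , - 2, - 1/2,1/5,2.32, 5,  9 ] 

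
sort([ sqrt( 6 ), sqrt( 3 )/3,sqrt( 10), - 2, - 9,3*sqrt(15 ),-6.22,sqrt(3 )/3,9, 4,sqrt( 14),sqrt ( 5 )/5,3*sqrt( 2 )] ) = [ - 9,- 6.22, - 2,sqrt ( 5)/5, sqrt( 3 )/3 , sqrt( 3) /3, sqrt( 6 ),sqrt(10 ), sqrt( 14 ),4, 3*sqrt(2 ),9,3*sqrt(15)] 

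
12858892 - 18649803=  - 5790911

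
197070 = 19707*10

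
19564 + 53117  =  72681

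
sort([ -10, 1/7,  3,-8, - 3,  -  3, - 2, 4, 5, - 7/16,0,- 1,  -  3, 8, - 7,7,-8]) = [  -  10,-8,  -  8, - 7,-3, - 3,  -  3, - 2,-1, - 7/16, 0,1/7, 3, 4 , 5, 7,8]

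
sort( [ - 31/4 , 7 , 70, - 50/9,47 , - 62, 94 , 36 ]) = [  -  62, - 31/4, - 50/9,7,  36 , 47 , 70, 94]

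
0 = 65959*0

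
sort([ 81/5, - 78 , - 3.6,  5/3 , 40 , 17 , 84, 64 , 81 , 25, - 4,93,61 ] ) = [ - 78, - 4,-3.6,5/3,81/5, 17, 25,  40  ,  61 , 64, 81 , 84 , 93 ]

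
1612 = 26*62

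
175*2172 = 380100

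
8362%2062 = 114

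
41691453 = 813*51281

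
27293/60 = 27293/60 =454.88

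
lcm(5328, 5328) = 5328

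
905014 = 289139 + 615875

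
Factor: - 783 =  - 3^3*29^1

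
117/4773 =39/1591 = 0.02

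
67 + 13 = 80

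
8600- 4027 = 4573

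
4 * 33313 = 133252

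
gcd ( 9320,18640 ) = 9320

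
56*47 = 2632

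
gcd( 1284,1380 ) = 12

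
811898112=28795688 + 783102424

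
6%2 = 0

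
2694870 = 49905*54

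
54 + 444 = 498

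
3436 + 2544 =5980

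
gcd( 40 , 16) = 8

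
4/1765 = 4/1765 = 0.00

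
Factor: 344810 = 2^1* 5^1*29^2*41^1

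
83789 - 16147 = 67642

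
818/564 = 1 + 127/282 = 1.45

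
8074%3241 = 1592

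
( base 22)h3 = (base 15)1A2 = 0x179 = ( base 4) 11321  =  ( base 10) 377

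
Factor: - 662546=  -  2^1*257^1*1289^1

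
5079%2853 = 2226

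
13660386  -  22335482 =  - 8675096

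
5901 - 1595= 4306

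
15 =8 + 7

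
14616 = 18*812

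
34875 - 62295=-27420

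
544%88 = 16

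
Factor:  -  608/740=-152/185 = -2^3*5^(  -  1) * 19^1*37^ (-1)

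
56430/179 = 315 + 45/179 = 315.25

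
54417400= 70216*775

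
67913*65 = 4414345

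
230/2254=5/49 = 0.10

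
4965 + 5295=10260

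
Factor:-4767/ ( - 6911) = 3^1*7^1*227^1*6911^( - 1)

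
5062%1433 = 763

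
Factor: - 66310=-2^1*5^1*19^1*349^1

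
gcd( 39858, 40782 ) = 42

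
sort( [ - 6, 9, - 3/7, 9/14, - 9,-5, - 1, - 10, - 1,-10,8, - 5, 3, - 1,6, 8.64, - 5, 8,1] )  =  [-10, - 10, - 9, - 6,-5, - 5, - 5, - 1, - 1, - 1,  -  3/7,  9/14, 1, 3,6,8,8,8.64,9]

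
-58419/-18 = 3245 + 1/2 = 3245.50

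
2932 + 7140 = 10072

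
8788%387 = 274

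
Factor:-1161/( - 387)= 3 = 3^1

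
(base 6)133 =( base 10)57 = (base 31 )1q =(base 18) 33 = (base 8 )71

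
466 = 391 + 75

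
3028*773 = 2340644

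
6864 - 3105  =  3759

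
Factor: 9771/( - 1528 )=-2^(-3)*3^1*191^(-1) * 3257^1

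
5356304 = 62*86392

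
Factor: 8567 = 13^1*659^1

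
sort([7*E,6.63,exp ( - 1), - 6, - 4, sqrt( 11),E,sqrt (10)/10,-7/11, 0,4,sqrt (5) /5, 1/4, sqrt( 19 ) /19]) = [ - 6,-4, -7/11,0,sqrt( 19)/19,1/4,sqrt( 10) /10,exp( -1),sqrt(5)/5,E, sqrt(11),4, 6.63,7 * E] 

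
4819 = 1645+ 3174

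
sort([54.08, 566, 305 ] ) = [54.08, 305 , 566] 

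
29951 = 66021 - 36070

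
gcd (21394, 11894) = 38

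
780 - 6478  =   - 5698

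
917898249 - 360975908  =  556922341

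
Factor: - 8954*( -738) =6608052=2^2*3^2*11^2*37^1 * 41^1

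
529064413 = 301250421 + 227813992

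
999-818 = 181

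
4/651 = 4/651 = 0.01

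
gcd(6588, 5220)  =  36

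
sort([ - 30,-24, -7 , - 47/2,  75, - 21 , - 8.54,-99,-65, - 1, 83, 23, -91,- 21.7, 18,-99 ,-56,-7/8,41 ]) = [ - 99, - 99, - 91,-65,-56,  -  30, -24 ,  -  47/2,-21.7, - 21, - 8.54, - 7,-1, - 7/8,18, 23,41, 75, 83 ]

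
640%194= 58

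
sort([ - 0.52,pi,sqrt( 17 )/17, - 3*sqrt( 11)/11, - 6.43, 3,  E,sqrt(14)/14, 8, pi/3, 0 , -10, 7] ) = [- 10 , - 6.43,  -  3*sqrt( 11)/11, - 0.52,0, sqrt(17)/17, sqrt(14)/14, pi/3,E, 3, pi,7,  8] 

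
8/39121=8/39121 = 0.00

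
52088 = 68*766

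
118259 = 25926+92333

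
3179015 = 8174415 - 4995400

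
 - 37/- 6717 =37/6717 = 0.01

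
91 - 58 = 33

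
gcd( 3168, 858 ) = 66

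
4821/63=1607/21  =  76.52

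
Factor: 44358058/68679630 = 3^( - 3)*5^(-1)*254369^( - 1) *22179029^1 =22179029/34339815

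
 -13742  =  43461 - 57203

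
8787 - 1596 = 7191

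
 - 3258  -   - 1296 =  - 1962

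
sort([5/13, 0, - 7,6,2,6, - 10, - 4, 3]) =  [-10, - 7, - 4,0,5/13, 2,3, 6,  6 ] 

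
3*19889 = 59667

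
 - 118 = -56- 62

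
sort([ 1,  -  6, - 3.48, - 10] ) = [-10,-6,- 3.48, 1 ]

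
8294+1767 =10061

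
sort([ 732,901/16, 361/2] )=[901/16,  361/2, 732 ] 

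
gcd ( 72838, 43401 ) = 1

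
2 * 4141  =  8282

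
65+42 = 107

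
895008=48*18646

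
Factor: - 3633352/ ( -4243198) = 2^2*29^1 *73^( - 1 )*15661^1*29063^( -1) = 1816676/2121599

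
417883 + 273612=691495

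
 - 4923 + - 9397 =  - 14320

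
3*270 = 810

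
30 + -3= 27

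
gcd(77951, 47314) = 1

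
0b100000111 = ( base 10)263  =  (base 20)d3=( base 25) ad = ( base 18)eb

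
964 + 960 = 1924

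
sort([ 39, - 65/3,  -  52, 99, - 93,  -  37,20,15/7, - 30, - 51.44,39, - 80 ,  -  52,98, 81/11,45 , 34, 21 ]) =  [ - 93, - 80,-52,-52,- 51.44 , - 37,-30, - 65/3, 15/7,81/11, 20 , 21 , 34, 39, 39, 45, 98, 99]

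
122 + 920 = 1042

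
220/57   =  220/57 =3.86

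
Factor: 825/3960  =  2^( - 3)*3^(  -  1) *5^1  =  5/24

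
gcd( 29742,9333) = 3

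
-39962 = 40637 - 80599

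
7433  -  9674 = - 2241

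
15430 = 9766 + 5664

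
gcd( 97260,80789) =1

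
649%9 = 1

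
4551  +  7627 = 12178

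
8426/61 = 8426/61 = 138.13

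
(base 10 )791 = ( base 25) 16G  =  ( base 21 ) 1GE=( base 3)1002022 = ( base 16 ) 317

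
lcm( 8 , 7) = 56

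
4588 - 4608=  -  20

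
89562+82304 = 171866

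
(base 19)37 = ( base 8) 100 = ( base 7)121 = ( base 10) 64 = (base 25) 2E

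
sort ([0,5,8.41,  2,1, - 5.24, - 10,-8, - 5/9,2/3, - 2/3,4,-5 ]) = [-10  , - 8, - 5.24, - 5, - 2/3, - 5/9, 0,2/3 , 1,2,4, 5,8.41]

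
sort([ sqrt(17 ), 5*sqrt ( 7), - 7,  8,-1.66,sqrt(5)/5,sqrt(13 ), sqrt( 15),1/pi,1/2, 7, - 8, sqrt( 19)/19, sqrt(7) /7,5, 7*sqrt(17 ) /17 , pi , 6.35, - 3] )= [ - 8, - 7  ,-3,- 1.66,sqrt( 19 )/19, 1/pi,  sqrt(7)/7,sqrt( 5 )/5, 1/2,7  *  sqrt(17)/17, pi , sqrt( 13), sqrt(15 ), sqrt(17 ),  5,6.35,7, 8,5*sqrt ( 7)] 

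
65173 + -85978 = - 20805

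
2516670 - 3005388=  -  488718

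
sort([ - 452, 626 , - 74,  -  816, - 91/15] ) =[ - 816, - 452, - 74, - 91/15, 626]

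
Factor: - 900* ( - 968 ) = 2^5*3^2*5^2*11^2 = 871200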